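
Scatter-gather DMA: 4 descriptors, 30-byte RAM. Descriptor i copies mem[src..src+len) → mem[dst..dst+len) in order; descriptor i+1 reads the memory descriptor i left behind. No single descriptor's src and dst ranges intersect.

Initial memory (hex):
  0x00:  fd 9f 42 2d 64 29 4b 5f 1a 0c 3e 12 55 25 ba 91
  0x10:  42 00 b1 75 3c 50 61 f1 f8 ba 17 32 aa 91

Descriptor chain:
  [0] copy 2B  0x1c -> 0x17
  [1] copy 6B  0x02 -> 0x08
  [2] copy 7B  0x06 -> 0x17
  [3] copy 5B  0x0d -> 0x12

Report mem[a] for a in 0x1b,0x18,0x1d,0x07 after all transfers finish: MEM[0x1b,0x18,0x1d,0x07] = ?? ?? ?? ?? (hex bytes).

MEM[0x1b,0x18,0x1d,0x07] = 64 5f 4b 5f

#0 dst[0x17+2] := {0xaa,0x91}
#1 dst[0x08+6] := {0x42,0x2d,0x64,0x29,0x4b,0x5f}
#2 dst[0x17+7] := {0x4b,0x5f,0x42,0x2d,0x64,0x29,0x4b}
#3 dst[0x12+5] := {0x5f,0xba,0x91,0x42,0x00}
query mem[0x1b]=0x64, mem[0x18]=0x5f, mem[0x1d]=0x4b, mem[0x07]=0x5f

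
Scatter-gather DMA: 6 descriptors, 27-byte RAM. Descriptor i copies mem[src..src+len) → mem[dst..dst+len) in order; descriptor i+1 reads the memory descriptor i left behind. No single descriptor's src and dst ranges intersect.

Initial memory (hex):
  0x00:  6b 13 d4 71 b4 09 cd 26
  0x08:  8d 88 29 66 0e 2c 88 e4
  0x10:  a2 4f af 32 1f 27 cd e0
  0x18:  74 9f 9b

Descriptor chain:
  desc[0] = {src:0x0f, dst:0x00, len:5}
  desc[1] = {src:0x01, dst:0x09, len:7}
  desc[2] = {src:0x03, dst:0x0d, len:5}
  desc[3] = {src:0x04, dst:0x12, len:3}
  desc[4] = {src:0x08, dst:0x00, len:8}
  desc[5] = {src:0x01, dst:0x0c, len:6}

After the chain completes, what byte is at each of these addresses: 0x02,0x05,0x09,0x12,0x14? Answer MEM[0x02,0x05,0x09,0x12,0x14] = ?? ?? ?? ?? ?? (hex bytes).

  after D0: wrote 5B at 0x00 = e4a24faf32
  after D1: wrote 7B at 0x09 = a24faf3209cd26
  after D2: wrote 5B at 0x0d = af3209cd26
  after D3: wrote 3B at 0x12 = 3209cd
  after D4: wrote 8B at 0x00 = 8da24faf32af3209
  after D5: wrote 6B at 0x0c = a24faf32af32
query mem[0x02]=0x4f, mem[0x05]=0xaf, mem[0x09]=0xa2, mem[0x12]=0x32, mem[0x14]=0xcd

MEM[0x02,0x05,0x09,0x12,0x14] = 4f af a2 32 cd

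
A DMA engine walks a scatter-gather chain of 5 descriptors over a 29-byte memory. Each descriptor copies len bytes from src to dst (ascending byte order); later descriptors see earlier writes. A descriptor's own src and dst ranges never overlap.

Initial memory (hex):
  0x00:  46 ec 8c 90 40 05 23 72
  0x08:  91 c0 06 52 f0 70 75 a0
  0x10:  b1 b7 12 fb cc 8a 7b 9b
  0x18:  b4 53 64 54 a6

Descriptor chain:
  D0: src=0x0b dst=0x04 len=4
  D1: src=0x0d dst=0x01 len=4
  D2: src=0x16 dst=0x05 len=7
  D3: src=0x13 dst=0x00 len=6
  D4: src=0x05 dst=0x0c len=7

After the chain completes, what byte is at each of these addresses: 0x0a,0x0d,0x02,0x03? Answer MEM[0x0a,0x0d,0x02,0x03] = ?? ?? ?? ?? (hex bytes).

MEM[0x0a,0x0d,0x02,0x03] = 54 9b 8a 7b

[0] 0x0b->0x04 len=4 : 52 f0 70 75
[1] 0x0d->0x01 len=4 : 70 75 a0 b1
[2] 0x16->0x05 len=7 : 7b 9b b4 53 64 54 a6
[3] 0x13->0x00 len=6 : fb cc 8a 7b 9b b4
[4] 0x05->0x0c len=7 : b4 9b b4 53 64 54 a6
query mem[0x0a]=0x54, mem[0x0d]=0x9b, mem[0x02]=0x8a, mem[0x03]=0x7b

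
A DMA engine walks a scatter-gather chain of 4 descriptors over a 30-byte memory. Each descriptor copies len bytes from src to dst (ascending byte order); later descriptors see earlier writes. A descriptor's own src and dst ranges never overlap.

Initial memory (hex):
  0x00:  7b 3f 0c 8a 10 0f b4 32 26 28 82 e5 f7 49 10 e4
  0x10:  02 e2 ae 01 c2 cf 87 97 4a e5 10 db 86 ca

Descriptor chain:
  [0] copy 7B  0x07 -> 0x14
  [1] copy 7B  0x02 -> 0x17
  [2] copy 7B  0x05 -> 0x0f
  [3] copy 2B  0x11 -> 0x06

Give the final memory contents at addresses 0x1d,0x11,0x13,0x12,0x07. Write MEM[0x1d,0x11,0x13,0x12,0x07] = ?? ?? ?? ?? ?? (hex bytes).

#0 dst[0x14+7] := {0x32,0x26,0x28,0x82,0xe5,0xf7,0x49}
#1 dst[0x17+7] := {0x0c,0x8a,0x10,0x0f,0xb4,0x32,0x26}
#2 dst[0x0f+7] := {0x0f,0xb4,0x32,0x26,0x28,0x82,0xe5}
#3 dst[0x06+2] := {0x32,0x26}
query mem[0x1d]=0x26, mem[0x11]=0x32, mem[0x13]=0x28, mem[0x12]=0x26, mem[0x07]=0x26

MEM[0x1d,0x11,0x13,0x12,0x07] = 26 32 28 26 26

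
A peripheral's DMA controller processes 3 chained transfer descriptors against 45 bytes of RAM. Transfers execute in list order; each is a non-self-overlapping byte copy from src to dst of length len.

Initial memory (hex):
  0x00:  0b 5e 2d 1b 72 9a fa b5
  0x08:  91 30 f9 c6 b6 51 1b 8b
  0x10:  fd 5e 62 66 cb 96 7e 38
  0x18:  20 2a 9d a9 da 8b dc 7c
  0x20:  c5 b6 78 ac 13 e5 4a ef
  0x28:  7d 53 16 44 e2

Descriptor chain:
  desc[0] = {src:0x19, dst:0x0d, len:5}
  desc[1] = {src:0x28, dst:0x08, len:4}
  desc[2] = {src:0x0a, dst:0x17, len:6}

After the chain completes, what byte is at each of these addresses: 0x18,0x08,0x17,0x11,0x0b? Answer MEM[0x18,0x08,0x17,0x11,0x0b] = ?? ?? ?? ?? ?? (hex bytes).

MEM[0x18,0x08,0x17,0x11,0x0b] = 44 7d 16 8b 44

D0: mem[0x0d..0x11] <- [2a 9d a9 da 8b]
D1: mem[0x08..0x0b] <- [7d 53 16 44]
D2: mem[0x17..0x1c] <- [16 44 b6 2a 9d a9]
query mem[0x18]=0x44, mem[0x08]=0x7d, mem[0x17]=0x16, mem[0x11]=0x8b, mem[0x0b]=0x44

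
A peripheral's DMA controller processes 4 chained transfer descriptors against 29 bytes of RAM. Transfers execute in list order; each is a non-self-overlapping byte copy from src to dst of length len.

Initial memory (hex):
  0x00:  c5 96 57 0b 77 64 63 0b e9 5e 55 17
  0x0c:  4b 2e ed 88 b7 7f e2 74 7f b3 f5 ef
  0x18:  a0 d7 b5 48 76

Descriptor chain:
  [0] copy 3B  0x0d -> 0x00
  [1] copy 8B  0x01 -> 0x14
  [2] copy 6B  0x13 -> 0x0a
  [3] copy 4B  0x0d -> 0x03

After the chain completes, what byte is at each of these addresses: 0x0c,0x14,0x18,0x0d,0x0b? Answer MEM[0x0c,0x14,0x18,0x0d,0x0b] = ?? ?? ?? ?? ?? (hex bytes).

D0: mem[0x00..0x02] <- [2e ed 88]
D1: mem[0x14..0x1b] <- [ed 88 0b 77 64 63 0b e9]
D2: mem[0x0a..0x0f] <- [74 ed 88 0b 77 64]
D3: mem[0x03..0x06] <- [0b 77 64 b7]
query mem[0x0c]=0x88, mem[0x14]=0xed, mem[0x18]=0x64, mem[0x0d]=0x0b, mem[0x0b]=0xed

MEM[0x0c,0x14,0x18,0x0d,0x0b] = 88 ed 64 0b ed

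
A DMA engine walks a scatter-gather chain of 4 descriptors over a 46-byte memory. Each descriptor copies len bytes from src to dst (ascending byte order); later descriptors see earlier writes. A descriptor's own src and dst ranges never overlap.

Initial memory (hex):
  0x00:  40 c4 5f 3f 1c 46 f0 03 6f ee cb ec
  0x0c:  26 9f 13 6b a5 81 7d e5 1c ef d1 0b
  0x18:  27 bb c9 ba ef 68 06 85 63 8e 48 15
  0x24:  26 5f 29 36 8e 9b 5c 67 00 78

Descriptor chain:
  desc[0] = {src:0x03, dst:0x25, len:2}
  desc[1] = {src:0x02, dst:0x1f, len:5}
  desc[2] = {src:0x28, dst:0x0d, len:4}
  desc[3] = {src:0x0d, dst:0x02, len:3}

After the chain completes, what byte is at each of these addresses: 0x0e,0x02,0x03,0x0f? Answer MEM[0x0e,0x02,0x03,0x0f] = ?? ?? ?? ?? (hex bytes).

[0] 0x03->0x25 len=2 : 3f 1c
[1] 0x02->0x1f len=5 : 5f 3f 1c 46 f0
[2] 0x28->0x0d len=4 : 8e 9b 5c 67
[3] 0x0d->0x02 len=3 : 8e 9b 5c
query mem[0x0e]=0x9b, mem[0x02]=0x8e, mem[0x03]=0x9b, mem[0x0f]=0x5c

MEM[0x0e,0x02,0x03,0x0f] = 9b 8e 9b 5c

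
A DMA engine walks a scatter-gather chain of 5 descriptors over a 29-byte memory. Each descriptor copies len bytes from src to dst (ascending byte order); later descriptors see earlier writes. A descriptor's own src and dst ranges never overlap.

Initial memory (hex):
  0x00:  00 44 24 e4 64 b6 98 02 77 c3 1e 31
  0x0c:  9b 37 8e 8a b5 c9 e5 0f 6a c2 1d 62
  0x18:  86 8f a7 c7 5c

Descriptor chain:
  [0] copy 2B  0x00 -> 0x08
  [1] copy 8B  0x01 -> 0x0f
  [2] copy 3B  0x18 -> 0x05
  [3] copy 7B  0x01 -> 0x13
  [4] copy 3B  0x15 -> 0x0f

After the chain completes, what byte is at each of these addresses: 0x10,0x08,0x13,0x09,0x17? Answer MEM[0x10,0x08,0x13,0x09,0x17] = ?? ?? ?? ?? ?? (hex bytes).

D0: mem[0x08..0x09] <- [00 44]
D1: mem[0x0f..0x16] <- [44 24 e4 64 b6 98 02 00]
D2: mem[0x05..0x07] <- [86 8f a7]
D3: mem[0x13..0x19] <- [44 24 e4 64 86 8f a7]
D4: mem[0x0f..0x11] <- [e4 64 86]
query mem[0x10]=0x64, mem[0x08]=0x00, mem[0x13]=0x44, mem[0x09]=0x44, mem[0x17]=0x86

MEM[0x10,0x08,0x13,0x09,0x17] = 64 00 44 44 86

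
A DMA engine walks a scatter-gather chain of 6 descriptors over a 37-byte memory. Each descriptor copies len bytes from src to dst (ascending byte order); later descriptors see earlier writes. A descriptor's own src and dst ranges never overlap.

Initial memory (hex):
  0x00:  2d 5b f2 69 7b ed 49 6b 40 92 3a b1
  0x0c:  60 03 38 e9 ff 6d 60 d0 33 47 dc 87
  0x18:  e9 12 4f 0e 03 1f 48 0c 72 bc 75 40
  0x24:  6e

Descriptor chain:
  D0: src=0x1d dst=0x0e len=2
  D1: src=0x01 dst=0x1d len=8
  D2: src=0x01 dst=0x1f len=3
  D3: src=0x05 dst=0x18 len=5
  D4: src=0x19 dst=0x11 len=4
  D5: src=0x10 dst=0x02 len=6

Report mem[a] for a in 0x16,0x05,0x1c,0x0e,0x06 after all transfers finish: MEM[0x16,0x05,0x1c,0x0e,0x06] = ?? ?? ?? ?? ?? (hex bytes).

MEM[0x16,0x05,0x1c,0x0e,0x06] = dc 40 92 1f 92

D0: mem[0x0e..0x0f] <- [1f 48]
D1: mem[0x1d..0x24] <- [5b f2 69 7b ed 49 6b 40]
D2: mem[0x1f..0x21] <- [5b f2 69]
D3: mem[0x18..0x1c] <- [ed 49 6b 40 92]
D4: mem[0x11..0x14] <- [49 6b 40 92]
D5: mem[0x02..0x07] <- [ff 49 6b 40 92 47]
query mem[0x16]=0xdc, mem[0x05]=0x40, mem[0x1c]=0x92, mem[0x0e]=0x1f, mem[0x06]=0x92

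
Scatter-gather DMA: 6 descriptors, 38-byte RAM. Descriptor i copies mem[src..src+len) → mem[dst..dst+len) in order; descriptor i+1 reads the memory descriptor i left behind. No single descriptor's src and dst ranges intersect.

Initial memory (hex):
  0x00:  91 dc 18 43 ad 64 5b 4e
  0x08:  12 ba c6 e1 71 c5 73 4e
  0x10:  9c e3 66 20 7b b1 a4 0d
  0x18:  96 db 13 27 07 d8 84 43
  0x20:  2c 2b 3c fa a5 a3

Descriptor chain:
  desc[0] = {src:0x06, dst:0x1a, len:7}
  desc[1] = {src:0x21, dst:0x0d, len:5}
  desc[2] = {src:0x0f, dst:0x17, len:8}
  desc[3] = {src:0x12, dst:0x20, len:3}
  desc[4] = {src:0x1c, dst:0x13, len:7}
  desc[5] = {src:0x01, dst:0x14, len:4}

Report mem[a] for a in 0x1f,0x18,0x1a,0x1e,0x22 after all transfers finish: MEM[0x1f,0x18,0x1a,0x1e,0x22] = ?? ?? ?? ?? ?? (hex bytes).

MEM[0x1f,0x18,0x1a,0x1e,0x22] = e1 20 66 a4 7b

D0: mem[0x1a..0x20] <- [5b 4e 12 ba c6 e1 71]
D1: mem[0x0d..0x11] <- [2b 3c fa a5 a3]
D2: mem[0x17..0x1e] <- [fa a5 a3 66 20 7b b1 a4]
D3: mem[0x20..0x22] <- [66 20 7b]
D4: mem[0x13..0x19] <- [7b b1 a4 e1 66 20 7b]
D5: mem[0x14..0x17] <- [dc 18 43 ad]
query mem[0x1f]=0xe1, mem[0x18]=0x20, mem[0x1a]=0x66, mem[0x1e]=0xa4, mem[0x22]=0x7b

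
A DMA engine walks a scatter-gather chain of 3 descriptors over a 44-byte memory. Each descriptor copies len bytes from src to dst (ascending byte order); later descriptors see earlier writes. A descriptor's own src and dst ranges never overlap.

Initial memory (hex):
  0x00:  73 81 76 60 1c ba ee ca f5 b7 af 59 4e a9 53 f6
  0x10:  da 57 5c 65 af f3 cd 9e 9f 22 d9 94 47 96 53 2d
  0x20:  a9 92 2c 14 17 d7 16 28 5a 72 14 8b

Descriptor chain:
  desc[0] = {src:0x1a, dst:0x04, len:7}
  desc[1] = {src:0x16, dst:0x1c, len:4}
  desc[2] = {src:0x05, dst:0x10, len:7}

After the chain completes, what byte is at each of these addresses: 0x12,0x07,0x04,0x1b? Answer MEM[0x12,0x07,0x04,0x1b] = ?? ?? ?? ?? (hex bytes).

MEM[0x12,0x07,0x04,0x1b] = 96 96 d9 94

#0 dst[0x04+7] := {0xd9,0x94,0x47,0x96,0x53,0x2d,0xa9}
#1 dst[0x1c+4] := {0xcd,0x9e,0x9f,0x22}
#2 dst[0x10+7] := {0x94,0x47,0x96,0x53,0x2d,0xa9,0x59}
query mem[0x12]=0x96, mem[0x07]=0x96, mem[0x04]=0xd9, mem[0x1b]=0x94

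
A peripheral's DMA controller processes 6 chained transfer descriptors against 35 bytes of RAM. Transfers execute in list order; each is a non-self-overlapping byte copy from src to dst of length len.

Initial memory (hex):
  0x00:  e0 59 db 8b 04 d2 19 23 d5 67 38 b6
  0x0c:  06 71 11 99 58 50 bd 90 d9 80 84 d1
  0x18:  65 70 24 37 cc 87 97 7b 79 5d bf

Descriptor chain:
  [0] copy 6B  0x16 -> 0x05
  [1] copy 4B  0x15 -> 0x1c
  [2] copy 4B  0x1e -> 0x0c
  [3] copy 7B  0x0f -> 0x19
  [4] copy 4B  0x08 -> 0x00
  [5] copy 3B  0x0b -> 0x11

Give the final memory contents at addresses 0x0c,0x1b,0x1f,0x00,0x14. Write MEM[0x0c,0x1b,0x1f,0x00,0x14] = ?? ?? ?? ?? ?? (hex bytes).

MEM[0x0c,0x1b,0x1f,0x00,0x14] = d1 50 80 70 d9

#0 dst[0x05+6] := {0x84,0xd1,0x65,0x70,0x24,0x37}
#1 dst[0x1c+4] := {0x80,0x84,0xd1,0x65}
#2 dst[0x0c+4] := {0xd1,0x65,0x79,0x5d}
#3 dst[0x19+7] := {0x5d,0x58,0x50,0xbd,0x90,0xd9,0x80}
#4 dst[0x00+4] := {0x70,0x24,0x37,0xb6}
#5 dst[0x11+3] := {0xb6,0xd1,0x65}
query mem[0x0c]=0xd1, mem[0x1b]=0x50, mem[0x1f]=0x80, mem[0x00]=0x70, mem[0x14]=0xd9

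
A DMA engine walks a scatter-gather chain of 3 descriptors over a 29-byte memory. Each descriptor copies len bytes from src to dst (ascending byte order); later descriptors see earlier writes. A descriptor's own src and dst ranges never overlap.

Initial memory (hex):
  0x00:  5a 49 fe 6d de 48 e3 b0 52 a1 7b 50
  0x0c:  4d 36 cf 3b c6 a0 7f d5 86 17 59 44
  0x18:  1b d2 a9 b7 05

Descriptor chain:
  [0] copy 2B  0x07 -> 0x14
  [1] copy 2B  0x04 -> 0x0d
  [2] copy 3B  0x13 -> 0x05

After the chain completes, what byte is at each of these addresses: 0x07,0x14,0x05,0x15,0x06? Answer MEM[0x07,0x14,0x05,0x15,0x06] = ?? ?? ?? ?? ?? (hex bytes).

[0] 0x07->0x14 len=2 : b0 52
[1] 0x04->0x0d len=2 : de 48
[2] 0x13->0x05 len=3 : d5 b0 52
query mem[0x07]=0x52, mem[0x14]=0xb0, mem[0x05]=0xd5, mem[0x15]=0x52, mem[0x06]=0xb0

MEM[0x07,0x14,0x05,0x15,0x06] = 52 b0 d5 52 b0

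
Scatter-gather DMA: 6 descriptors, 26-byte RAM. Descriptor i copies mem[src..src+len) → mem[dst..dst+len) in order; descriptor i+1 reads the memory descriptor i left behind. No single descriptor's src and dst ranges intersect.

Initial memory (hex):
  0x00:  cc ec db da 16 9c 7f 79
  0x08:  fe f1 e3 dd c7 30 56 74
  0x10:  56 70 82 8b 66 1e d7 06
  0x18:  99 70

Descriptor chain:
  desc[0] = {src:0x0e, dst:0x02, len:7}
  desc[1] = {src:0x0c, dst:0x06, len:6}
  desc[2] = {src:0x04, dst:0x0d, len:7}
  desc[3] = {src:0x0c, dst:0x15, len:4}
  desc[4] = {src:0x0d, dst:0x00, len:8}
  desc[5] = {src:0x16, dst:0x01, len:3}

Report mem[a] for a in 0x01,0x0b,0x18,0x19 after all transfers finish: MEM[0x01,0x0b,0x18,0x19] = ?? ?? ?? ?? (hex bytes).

MEM[0x01,0x0b,0x18,0x19] = 56 70 c7 70

[0] 0x0e->0x02 len=7 : 56 74 56 70 82 8b 66
[1] 0x0c->0x06 len=6 : c7 30 56 74 56 70
[2] 0x04->0x0d len=7 : 56 70 c7 30 56 74 56
[3] 0x0c->0x15 len=4 : c7 56 70 c7
[4] 0x0d->0x00 len=8 : 56 70 c7 30 56 74 56 66
[5] 0x16->0x01 len=3 : 56 70 c7
query mem[0x01]=0x56, mem[0x0b]=0x70, mem[0x18]=0xc7, mem[0x19]=0x70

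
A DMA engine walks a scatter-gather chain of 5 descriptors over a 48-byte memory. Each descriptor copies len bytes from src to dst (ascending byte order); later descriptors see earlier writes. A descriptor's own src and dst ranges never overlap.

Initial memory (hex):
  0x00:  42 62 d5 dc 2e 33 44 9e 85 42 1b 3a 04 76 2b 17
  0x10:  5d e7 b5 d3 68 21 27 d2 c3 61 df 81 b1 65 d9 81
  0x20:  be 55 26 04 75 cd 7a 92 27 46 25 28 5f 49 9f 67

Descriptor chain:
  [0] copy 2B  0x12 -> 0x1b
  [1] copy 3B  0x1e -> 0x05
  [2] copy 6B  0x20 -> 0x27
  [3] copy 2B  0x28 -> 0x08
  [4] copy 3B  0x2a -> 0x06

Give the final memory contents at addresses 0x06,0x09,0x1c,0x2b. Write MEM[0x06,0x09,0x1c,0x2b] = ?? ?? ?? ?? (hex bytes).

MEM[0x06,0x09,0x1c,0x2b] = 04 26 d3 75

[0] 0x12->0x1b len=2 : b5 d3
[1] 0x1e->0x05 len=3 : d9 81 be
[2] 0x20->0x27 len=6 : be 55 26 04 75 cd
[3] 0x28->0x08 len=2 : 55 26
[4] 0x2a->0x06 len=3 : 04 75 cd
query mem[0x06]=0x04, mem[0x09]=0x26, mem[0x1c]=0xd3, mem[0x2b]=0x75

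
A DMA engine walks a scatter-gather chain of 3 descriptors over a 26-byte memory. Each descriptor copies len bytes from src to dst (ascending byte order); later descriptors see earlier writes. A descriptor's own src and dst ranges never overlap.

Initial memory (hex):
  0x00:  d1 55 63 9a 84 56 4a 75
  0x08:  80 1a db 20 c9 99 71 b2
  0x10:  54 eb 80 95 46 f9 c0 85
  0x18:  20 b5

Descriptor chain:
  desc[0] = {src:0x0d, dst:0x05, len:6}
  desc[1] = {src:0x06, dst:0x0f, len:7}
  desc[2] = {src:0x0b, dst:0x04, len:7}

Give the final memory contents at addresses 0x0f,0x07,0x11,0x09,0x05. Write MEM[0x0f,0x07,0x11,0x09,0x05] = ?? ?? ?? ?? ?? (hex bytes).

[0] 0x0d->0x05 len=6 : 99 71 b2 54 eb 80
[1] 0x06->0x0f len=7 : 71 b2 54 eb 80 20 c9
[2] 0x0b->0x04 len=7 : 20 c9 99 71 71 b2 54
query mem[0x0f]=0x71, mem[0x07]=0x71, mem[0x11]=0x54, mem[0x09]=0xb2, mem[0x05]=0xc9

MEM[0x0f,0x07,0x11,0x09,0x05] = 71 71 54 b2 c9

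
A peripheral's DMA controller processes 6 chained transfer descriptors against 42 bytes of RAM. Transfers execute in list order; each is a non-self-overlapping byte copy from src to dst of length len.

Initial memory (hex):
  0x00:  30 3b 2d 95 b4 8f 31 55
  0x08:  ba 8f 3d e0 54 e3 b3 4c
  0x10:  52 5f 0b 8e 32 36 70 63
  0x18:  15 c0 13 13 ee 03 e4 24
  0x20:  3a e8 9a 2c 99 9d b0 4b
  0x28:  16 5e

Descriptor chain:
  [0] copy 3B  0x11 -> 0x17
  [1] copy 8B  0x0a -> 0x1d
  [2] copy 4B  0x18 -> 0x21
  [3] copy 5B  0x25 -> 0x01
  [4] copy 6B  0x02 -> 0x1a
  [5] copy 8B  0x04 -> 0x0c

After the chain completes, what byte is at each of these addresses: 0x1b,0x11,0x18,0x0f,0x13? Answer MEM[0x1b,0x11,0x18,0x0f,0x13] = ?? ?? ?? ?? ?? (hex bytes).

  after D0: wrote 3B at 0x17 = 5f0b8e
  after D1: wrote 8B at 0x1d = 3de054e3b34c525f
  after D2: wrote 4B at 0x21 = 0b8e1313
  after D3: wrote 5B at 0x01 = 9db04b165e
  after D4: wrote 6B at 0x1a = b04b165e3155
  after D5: wrote 8B at 0x0c = 165e3155ba8f3de0
query mem[0x1b]=0x4b, mem[0x11]=0x8f, mem[0x18]=0x0b, mem[0x0f]=0x55, mem[0x13]=0xe0

MEM[0x1b,0x11,0x18,0x0f,0x13] = 4b 8f 0b 55 e0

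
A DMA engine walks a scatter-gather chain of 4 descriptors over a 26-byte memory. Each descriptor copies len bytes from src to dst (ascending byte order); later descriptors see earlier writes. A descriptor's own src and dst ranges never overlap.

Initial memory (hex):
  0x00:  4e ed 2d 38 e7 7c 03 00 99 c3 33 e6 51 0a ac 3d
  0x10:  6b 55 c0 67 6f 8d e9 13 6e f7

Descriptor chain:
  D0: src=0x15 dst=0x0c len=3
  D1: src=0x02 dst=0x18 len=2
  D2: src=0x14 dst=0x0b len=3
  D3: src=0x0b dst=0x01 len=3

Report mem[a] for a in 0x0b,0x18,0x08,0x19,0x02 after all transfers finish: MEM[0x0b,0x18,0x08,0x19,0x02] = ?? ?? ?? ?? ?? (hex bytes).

  after D0: wrote 3B at 0x0c = 8de913
  after D1: wrote 2B at 0x18 = 2d38
  after D2: wrote 3B at 0x0b = 6f8de9
  after D3: wrote 3B at 0x01 = 6f8de9
query mem[0x0b]=0x6f, mem[0x18]=0x2d, mem[0x08]=0x99, mem[0x19]=0x38, mem[0x02]=0x8d

MEM[0x0b,0x18,0x08,0x19,0x02] = 6f 2d 99 38 8d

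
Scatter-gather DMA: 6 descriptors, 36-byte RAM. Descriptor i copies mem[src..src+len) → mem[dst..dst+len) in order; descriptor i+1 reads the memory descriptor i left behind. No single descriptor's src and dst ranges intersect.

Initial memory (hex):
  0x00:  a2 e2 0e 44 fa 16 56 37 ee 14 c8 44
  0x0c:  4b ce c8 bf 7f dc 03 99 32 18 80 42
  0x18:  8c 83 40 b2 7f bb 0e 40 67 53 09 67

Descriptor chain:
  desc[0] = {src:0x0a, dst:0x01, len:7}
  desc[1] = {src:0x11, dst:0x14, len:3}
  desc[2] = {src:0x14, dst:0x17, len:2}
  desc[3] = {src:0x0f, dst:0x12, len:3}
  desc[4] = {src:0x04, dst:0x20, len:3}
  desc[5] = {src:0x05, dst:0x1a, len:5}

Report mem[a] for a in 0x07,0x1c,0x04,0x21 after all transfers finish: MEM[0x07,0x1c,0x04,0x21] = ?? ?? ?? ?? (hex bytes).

MEM[0x07,0x1c,0x04,0x21] = 7f 7f ce c8

  after D0: wrote 7B at 0x01 = c8444bcec8bf7f
  after D1: wrote 3B at 0x14 = dc0399
  after D2: wrote 2B at 0x17 = dc03
  after D3: wrote 3B at 0x12 = bf7fdc
  after D4: wrote 3B at 0x20 = cec8bf
  after D5: wrote 5B at 0x1a = c8bf7fee14
query mem[0x07]=0x7f, mem[0x1c]=0x7f, mem[0x04]=0xce, mem[0x21]=0xc8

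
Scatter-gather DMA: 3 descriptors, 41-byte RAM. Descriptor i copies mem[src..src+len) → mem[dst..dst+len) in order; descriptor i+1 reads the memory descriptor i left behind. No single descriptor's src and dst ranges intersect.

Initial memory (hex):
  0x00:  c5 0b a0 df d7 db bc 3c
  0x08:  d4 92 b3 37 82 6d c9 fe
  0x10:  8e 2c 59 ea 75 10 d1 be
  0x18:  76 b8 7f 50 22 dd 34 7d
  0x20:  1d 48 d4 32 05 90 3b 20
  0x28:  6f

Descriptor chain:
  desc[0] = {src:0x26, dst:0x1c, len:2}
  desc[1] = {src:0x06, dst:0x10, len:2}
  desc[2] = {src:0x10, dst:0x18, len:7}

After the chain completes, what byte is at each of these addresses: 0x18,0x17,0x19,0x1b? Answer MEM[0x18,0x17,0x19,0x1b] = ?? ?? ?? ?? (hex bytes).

MEM[0x18,0x17,0x19,0x1b] = bc be 3c ea

[0] 0x26->0x1c len=2 : 3b 20
[1] 0x06->0x10 len=2 : bc 3c
[2] 0x10->0x18 len=7 : bc 3c 59 ea 75 10 d1
query mem[0x18]=0xbc, mem[0x17]=0xbe, mem[0x19]=0x3c, mem[0x1b]=0xea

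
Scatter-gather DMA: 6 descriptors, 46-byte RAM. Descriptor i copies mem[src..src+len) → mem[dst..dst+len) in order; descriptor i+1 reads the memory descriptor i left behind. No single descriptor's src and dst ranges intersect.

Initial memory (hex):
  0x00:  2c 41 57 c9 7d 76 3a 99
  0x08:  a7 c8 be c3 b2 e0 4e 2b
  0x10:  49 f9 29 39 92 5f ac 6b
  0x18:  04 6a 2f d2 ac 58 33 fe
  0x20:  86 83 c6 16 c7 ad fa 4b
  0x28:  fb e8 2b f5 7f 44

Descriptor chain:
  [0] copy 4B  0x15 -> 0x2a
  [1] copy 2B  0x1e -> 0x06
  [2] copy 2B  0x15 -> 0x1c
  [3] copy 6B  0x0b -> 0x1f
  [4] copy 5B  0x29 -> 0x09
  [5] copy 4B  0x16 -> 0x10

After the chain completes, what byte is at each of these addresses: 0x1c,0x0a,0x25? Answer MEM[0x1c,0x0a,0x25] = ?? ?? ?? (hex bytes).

MEM[0x1c,0x0a,0x25] = 5f 5f ad

  after D0: wrote 4B at 0x2a = 5fac6b04
  after D1: wrote 2B at 0x06 = 33fe
  after D2: wrote 2B at 0x1c = 5fac
  after D3: wrote 6B at 0x1f = c3b2e04e2b49
  after D4: wrote 5B at 0x09 = e85fac6b04
  after D5: wrote 4B at 0x10 = ac6b046a
query mem[0x1c]=0x5f, mem[0x0a]=0x5f, mem[0x25]=0xad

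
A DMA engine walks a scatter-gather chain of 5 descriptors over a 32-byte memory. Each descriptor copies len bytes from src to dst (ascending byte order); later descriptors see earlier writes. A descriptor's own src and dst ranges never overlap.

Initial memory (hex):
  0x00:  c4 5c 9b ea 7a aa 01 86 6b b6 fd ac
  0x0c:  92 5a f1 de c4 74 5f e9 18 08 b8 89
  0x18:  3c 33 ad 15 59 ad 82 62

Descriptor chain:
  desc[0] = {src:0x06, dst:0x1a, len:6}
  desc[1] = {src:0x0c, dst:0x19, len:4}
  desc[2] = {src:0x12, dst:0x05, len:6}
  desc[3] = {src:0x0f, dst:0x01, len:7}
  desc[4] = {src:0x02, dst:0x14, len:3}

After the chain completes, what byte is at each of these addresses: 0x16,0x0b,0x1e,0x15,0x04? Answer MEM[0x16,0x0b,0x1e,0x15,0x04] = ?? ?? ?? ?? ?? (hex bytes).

[0] 0x06->0x1a len=6 : 01 86 6b b6 fd ac
[1] 0x0c->0x19 len=4 : 92 5a f1 de
[2] 0x12->0x05 len=6 : 5f e9 18 08 b8 89
[3] 0x0f->0x01 len=7 : de c4 74 5f e9 18 08
[4] 0x02->0x14 len=3 : c4 74 5f
query mem[0x16]=0x5f, mem[0x0b]=0xac, mem[0x1e]=0xfd, mem[0x15]=0x74, mem[0x04]=0x5f

MEM[0x16,0x0b,0x1e,0x15,0x04] = 5f ac fd 74 5f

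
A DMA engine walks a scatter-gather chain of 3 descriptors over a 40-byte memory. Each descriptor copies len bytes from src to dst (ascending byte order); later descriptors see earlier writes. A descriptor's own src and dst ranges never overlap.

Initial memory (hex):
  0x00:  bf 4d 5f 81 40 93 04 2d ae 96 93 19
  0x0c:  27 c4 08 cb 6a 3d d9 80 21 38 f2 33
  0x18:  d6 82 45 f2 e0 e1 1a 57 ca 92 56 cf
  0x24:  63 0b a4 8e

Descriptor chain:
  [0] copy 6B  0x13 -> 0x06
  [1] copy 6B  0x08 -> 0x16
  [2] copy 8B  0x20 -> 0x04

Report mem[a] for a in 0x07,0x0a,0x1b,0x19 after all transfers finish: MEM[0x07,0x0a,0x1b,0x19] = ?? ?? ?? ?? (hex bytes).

  after D0: wrote 6B at 0x06 = 802138f233d6
  after D1: wrote 6B at 0x16 = 38f233d627c4
  after D2: wrote 8B at 0x04 = ca9256cf630ba48e
query mem[0x07]=0xcf, mem[0x0a]=0xa4, mem[0x1b]=0xc4, mem[0x19]=0xd6

MEM[0x07,0x0a,0x1b,0x19] = cf a4 c4 d6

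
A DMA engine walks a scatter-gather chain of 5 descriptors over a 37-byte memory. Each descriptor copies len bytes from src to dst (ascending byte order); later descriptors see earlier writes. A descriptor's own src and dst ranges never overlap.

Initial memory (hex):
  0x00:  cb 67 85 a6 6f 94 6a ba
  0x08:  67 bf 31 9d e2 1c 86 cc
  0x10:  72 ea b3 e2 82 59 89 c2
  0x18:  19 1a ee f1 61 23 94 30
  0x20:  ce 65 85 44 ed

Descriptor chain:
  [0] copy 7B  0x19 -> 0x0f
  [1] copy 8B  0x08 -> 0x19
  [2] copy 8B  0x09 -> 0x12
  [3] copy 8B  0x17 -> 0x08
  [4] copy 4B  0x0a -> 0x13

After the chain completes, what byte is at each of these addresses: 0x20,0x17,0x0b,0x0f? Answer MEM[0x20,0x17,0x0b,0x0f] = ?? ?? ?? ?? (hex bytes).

#0 dst[0x0f+7] := {0x1a,0xee,0xf1,0x61,0x23,0x94,0x30}
#1 dst[0x19+8] := {0x67,0xbf,0x31,0x9d,0xe2,0x1c,0x86,0x1a}
#2 dst[0x12+8] := {0xbf,0x31,0x9d,0xe2,0x1c,0x86,0x1a,0xee}
#3 dst[0x08+8] := {0x86,0x1a,0xee,0xbf,0x31,0x9d,0xe2,0x1c}
#4 dst[0x13+4] := {0xee,0xbf,0x31,0x9d}
query mem[0x20]=0x1a, mem[0x17]=0x86, mem[0x0b]=0xbf, mem[0x0f]=0x1c

MEM[0x20,0x17,0x0b,0x0f] = 1a 86 bf 1c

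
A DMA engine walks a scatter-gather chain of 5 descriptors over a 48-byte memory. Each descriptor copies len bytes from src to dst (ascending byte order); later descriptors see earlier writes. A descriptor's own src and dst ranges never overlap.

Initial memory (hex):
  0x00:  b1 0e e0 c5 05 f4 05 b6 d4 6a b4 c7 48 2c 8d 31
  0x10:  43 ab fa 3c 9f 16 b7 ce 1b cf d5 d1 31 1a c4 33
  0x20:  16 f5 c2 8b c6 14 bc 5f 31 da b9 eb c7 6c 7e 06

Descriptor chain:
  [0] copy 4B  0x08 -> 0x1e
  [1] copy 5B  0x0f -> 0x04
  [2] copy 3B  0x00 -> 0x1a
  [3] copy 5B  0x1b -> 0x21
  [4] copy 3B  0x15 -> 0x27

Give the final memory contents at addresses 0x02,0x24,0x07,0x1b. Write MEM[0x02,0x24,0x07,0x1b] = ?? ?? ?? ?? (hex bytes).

MEM[0x02,0x24,0x07,0x1b] = e0 d4 fa 0e

#0 dst[0x1e+4] := {0xd4,0x6a,0xb4,0xc7}
#1 dst[0x04+5] := {0x31,0x43,0xab,0xfa,0x3c}
#2 dst[0x1a+3] := {0xb1,0x0e,0xe0}
#3 dst[0x21+5] := {0x0e,0xe0,0x1a,0xd4,0x6a}
#4 dst[0x27+3] := {0x16,0xb7,0xce}
query mem[0x02]=0xe0, mem[0x24]=0xd4, mem[0x07]=0xfa, mem[0x1b]=0x0e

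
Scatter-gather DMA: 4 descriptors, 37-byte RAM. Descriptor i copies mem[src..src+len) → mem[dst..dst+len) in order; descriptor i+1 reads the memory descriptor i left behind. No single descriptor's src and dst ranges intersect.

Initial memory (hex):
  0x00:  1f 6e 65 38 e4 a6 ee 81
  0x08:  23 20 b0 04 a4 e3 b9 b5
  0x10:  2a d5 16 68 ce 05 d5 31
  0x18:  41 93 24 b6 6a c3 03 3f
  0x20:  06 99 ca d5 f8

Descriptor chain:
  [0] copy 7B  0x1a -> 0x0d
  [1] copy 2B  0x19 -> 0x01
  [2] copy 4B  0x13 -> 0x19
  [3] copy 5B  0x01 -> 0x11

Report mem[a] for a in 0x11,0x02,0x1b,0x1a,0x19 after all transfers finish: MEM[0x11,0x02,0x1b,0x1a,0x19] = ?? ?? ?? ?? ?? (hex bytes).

MEM[0x11,0x02,0x1b,0x1a,0x19] = 93 24 05 ce 06

#0 dst[0x0d+7] := {0x24,0xb6,0x6a,0xc3,0x03,0x3f,0x06}
#1 dst[0x01+2] := {0x93,0x24}
#2 dst[0x19+4] := {0x06,0xce,0x05,0xd5}
#3 dst[0x11+5] := {0x93,0x24,0x38,0xe4,0xa6}
query mem[0x11]=0x93, mem[0x02]=0x24, mem[0x1b]=0x05, mem[0x1a]=0xce, mem[0x19]=0x06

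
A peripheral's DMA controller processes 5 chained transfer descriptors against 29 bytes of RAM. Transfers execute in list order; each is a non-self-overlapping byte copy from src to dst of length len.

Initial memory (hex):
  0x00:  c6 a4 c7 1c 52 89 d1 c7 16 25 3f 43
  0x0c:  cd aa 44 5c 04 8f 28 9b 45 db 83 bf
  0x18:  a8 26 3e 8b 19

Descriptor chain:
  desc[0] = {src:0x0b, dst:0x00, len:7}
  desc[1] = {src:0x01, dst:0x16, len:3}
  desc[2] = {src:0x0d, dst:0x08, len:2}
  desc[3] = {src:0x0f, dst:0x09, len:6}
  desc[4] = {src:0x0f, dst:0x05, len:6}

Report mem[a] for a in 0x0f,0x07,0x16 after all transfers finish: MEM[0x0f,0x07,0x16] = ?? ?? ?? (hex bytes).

#0 dst[0x00+7] := {0x43,0xcd,0xaa,0x44,0x5c,0x04,0x8f}
#1 dst[0x16+3] := {0xcd,0xaa,0x44}
#2 dst[0x08+2] := {0xaa,0x44}
#3 dst[0x09+6] := {0x5c,0x04,0x8f,0x28,0x9b,0x45}
#4 dst[0x05+6] := {0x5c,0x04,0x8f,0x28,0x9b,0x45}
query mem[0x0f]=0x5c, mem[0x07]=0x8f, mem[0x16]=0xcd

MEM[0x0f,0x07,0x16] = 5c 8f cd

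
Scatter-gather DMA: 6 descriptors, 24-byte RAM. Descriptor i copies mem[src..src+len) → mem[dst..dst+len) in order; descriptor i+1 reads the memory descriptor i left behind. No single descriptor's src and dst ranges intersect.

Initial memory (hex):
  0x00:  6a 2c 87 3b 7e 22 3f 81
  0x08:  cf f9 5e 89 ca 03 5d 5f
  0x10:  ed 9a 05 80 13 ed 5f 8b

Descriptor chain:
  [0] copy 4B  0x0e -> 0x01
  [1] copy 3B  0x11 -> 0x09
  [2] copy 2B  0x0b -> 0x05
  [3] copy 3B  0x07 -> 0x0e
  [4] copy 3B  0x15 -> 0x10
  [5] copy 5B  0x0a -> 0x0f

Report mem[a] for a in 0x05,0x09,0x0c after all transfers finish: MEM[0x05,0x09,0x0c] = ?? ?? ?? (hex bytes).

#0 dst[0x01+4] := {0x5d,0x5f,0xed,0x9a}
#1 dst[0x09+3] := {0x9a,0x05,0x80}
#2 dst[0x05+2] := {0x80,0xca}
#3 dst[0x0e+3] := {0x81,0xcf,0x9a}
#4 dst[0x10+3] := {0xed,0x5f,0x8b}
#5 dst[0x0f+5] := {0x05,0x80,0xca,0x03,0x81}
query mem[0x05]=0x80, mem[0x09]=0x9a, mem[0x0c]=0xca

MEM[0x05,0x09,0x0c] = 80 9a ca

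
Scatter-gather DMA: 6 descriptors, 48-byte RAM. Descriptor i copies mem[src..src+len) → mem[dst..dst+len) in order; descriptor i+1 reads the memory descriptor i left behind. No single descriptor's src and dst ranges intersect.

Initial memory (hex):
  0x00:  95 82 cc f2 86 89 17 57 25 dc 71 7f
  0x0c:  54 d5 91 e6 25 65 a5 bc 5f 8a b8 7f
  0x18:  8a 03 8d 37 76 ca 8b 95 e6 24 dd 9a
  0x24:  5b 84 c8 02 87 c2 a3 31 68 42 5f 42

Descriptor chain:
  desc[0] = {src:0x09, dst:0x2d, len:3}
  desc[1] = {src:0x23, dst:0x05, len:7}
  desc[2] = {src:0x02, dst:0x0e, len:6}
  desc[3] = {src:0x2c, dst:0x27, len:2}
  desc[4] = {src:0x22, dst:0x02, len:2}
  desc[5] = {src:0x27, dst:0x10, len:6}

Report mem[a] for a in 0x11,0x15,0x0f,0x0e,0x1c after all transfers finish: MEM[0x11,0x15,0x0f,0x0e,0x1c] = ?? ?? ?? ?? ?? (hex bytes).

#0 dst[0x2d+3] := {0xdc,0x71,0x7f}
#1 dst[0x05+7] := {0x9a,0x5b,0x84,0xc8,0x02,0x87,0xc2}
#2 dst[0x0e+6] := {0xcc,0xf2,0x86,0x9a,0x5b,0x84}
#3 dst[0x27+2] := {0x68,0xdc}
#4 dst[0x02+2] := {0xdd,0x9a}
#5 dst[0x10+6] := {0x68,0xdc,0xc2,0xa3,0x31,0x68}
query mem[0x11]=0xdc, mem[0x15]=0x68, mem[0x0f]=0xf2, mem[0x0e]=0xcc, mem[0x1c]=0x76

MEM[0x11,0x15,0x0f,0x0e,0x1c] = dc 68 f2 cc 76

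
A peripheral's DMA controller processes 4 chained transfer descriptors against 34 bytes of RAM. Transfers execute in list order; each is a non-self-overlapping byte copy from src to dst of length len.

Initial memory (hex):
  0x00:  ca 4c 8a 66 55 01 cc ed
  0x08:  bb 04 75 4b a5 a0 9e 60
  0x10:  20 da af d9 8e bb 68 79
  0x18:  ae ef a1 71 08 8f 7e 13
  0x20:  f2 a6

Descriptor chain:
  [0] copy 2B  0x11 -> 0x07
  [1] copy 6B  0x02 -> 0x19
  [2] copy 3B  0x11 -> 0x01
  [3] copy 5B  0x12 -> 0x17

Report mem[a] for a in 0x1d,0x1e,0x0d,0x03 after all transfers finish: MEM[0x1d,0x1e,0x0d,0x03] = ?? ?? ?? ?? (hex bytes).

D0: mem[0x07..0x08] <- [da af]
D1: mem[0x19..0x1e] <- [8a 66 55 01 cc da]
D2: mem[0x01..0x03] <- [da af d9]
D3: mem[0x17..0x1b] <- [af d9 8e bb 68]
query mem[0x1d]=0xcc, mem[0x1e]=0xda, mem[0x0d]=0xa0, mem[0x03]=0xd9

MEM[0x1d,0x1e,0x0d,0x03] = cc da a0 d9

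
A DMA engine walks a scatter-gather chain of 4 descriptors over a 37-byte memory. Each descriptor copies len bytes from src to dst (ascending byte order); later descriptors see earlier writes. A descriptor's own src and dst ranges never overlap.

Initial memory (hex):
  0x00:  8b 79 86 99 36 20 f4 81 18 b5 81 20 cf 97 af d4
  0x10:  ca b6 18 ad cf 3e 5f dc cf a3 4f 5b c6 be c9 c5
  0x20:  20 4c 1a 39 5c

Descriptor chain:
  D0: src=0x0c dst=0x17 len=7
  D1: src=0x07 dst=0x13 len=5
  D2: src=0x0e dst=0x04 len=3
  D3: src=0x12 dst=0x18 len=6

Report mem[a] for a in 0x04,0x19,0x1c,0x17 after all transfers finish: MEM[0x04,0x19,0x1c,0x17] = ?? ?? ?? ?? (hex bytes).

#0 dst[0x17+7] := {0xcf,0x97,0xaf,0xd4,0xca,0xb6,0x18}
#1 dst[0x13+5] := {0x81,0x18,0xb5,0x81,0x20}
#2 dst[0x04+3] := {0xaf,0xd4,0xca}
#3 dst[0x18+6] := {0x18,0x81,0x18,0xb5,0x81,0x20}
query mem[0x04]=0xaf, mem[0x19]=0x81, mem[0x1c]=0x81, mem[0x17]=0x20

MEM[0x04,0x19,0x1c,0x17] = af 81 81 20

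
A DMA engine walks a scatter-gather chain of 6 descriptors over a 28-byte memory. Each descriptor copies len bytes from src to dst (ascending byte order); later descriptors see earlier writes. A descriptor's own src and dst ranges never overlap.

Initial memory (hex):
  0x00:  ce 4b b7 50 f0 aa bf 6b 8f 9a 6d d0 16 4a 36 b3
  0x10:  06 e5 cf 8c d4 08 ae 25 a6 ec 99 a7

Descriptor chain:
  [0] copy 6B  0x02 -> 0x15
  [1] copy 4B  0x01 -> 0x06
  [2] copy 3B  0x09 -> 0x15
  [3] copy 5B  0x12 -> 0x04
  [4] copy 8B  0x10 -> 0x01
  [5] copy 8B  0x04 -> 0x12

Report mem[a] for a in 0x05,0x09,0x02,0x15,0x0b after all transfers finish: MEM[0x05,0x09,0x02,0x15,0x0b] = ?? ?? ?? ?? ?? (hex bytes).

MEM[0x05,0x09,0x02,0x15,0x0b] = d4 f0 e5 6d d0

#0 dst[0x15+6] := {0xb7,0x50,0xf0,0xaa,0xbf,0x6b}
#1 dst[0x06+4] := {0x4b,0xb7,0x50,0xf0}
#2 dst[0x15+3] := {0xf0,0x6d,0xd0}
#3 dst[0x04+5] := {0xcf,0x8c,0xd4,0xf0,0x6d}
#4 dst[0x01+8] := {0x06,0xe5,0xcf,0x8c,0xd4,0xf0,0x6d,0xd0}
#5 dst[0x12+8] := {0x8c,0xd4,0xf0,0x6d,0xd0,0xf0,0x6d,0xd0}
query mem[0x05]=0xd4, mem[0x09]=0xf0, mem[0x02]=0xe5, mem[0x15]=0x6d, mem[0x0b]=0xd0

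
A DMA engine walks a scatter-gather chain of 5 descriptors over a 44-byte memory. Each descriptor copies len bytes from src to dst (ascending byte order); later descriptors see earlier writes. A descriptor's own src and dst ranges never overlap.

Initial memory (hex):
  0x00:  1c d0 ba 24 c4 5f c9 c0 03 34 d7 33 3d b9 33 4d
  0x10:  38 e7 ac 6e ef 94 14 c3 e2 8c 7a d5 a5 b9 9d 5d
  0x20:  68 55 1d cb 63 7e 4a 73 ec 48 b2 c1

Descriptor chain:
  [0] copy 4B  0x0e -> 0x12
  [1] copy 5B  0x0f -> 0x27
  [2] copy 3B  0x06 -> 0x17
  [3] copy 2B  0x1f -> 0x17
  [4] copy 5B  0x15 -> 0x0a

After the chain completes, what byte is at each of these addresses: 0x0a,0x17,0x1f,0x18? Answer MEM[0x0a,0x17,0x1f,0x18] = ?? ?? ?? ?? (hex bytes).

MEM[0x0a,0x17,0x1f,0x18] = e7 5d 5d 68

#0 dst[0x12+4] := {0x33,0x4d,0x38,0xe7}
#1 dst[0x27+5] := {0x4d,0x38,0xe7,0x33,0x4d}
#2 dst[0x17+3] := {0xc9,0xc0,0x03}
#3 dst[0x17+2] := {0x5d,0x68}
#4 dst[0x0a+5] := {0xe7,0x14,0x5d,0x68,0x03}
query mem[0x0a]=0xe7, mem[0x17]=0x5d, mem[0x1f]=0x5d, mem[0x18]=0x68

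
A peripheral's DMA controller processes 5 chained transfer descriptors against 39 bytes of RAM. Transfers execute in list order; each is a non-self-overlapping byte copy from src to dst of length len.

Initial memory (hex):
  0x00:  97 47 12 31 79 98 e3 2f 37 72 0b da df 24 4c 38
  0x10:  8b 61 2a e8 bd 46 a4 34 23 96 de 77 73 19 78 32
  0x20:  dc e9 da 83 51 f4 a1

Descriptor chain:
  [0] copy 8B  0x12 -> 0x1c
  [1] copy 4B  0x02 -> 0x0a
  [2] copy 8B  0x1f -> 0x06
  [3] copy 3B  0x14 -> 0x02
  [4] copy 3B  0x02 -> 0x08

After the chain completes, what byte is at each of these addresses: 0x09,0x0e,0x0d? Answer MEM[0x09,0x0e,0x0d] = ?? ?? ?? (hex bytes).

MEM[0x09,0x0e,0x0d] = 46 4c a1

#0 dst[0x1c+8] := {0x2a,0xe8,0xbd,0x46,0xa4,0x34,0x23,0x96}
#1 dst[0x0a+4] := {0x12,0x31,0x79,0x98}
#2 dst[0x06+8] := {0x46,0xa4,0x34,0x23,0x96,0x51,0xf4,0xa1}
#3 dst[0x02+3] := {0xbd,0x46,0xa4}
#4 dst[0x08+3] := {0xbd,0x46,0xa4}
query mem[0x09]=0x46, mem[0x0e]=0x4c, mem[0x0d]=0xa1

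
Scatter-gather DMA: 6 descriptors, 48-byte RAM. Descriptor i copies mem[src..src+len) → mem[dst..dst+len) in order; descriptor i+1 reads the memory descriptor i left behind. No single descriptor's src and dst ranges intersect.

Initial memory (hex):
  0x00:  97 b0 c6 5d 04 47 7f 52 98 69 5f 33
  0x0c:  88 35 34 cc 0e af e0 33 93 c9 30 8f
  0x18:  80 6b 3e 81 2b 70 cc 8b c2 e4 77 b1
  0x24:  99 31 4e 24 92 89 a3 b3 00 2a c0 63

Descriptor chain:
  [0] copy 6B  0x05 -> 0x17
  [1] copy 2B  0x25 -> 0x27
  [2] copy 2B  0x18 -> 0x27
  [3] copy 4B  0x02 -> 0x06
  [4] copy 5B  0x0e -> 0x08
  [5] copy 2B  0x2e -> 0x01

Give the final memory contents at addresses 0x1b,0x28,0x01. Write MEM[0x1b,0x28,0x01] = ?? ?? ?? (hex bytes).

MEM[0x1b,0x28,0x01] = 69 52 c0

[0] 0x05->0x17 len=6 : 47 7f 52 98 69 5f
[1] 0x25->0x27 len=2 : 31 4e
[2] 0x18->0x27 len=2 : 7f 52
[3] 0x02->0x06 len=4 : c6 5d 04 47
[4] 0x0e->0x08 len=5 : 34 cc 0e af e0
[5] 0x2e->0x01 len=2 : c0 63
query mem[0x1b]=0x69, mem[0x28]=0x52, mem[0x01]=0xc0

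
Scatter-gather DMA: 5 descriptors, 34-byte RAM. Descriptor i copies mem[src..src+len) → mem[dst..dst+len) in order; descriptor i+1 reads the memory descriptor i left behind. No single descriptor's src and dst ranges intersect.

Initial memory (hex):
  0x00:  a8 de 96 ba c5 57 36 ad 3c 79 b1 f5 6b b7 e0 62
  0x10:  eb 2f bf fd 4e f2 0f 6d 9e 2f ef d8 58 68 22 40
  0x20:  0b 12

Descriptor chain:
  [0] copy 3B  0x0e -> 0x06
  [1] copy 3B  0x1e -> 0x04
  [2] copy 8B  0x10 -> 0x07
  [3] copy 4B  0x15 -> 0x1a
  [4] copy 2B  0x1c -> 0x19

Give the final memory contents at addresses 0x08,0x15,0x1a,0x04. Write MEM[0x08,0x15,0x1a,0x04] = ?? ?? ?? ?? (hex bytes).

MEM[0x08,0x15,0x1a,0x04] = 2f f2 9e 22

[0] 0x0e->0x06 len=3 : e0 62 eb
[1] 0x1e->0x04 len=3 : 22 40 0b
[2] 0x10->0x07 len=8 : eb 2f bf fd 4e f2 0f 6d
[3] 0x15->0x1a len=4 : f2 0f 6d 9e
[4] 0x1c->0x19 len=2 : 6d 9e
query mem[0x08]=0x2f, mem[0x15]=0xf2, mem[0x1a]=0x9e, mem[0x04]=0x22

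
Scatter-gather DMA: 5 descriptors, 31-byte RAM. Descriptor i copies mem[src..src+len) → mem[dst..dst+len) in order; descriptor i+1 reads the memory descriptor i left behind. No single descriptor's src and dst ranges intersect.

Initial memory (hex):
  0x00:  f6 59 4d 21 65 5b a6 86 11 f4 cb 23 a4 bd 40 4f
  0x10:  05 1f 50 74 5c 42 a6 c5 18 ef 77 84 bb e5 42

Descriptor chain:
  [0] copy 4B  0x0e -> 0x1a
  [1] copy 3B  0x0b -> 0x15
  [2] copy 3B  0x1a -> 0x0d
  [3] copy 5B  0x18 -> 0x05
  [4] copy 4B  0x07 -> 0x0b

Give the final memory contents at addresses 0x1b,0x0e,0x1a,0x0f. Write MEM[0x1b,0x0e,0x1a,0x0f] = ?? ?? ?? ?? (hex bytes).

[0] 0x0e->0x1a len=4 : 40 4f 05 1f
[1] 0x0b->0x15 len=3 : 23 a4 bd
[2] 0x1a->0x0d len=3 : 40 4f 05
[3] 0x18->0x05 len=5 : 18 ef 40 4f 05
[4] 0x07->0x0b len=4 : 40 4f 05 cb
query mem[0x1b]=0x4f, mem[0x0e]=0xcb, mem[0x1a]=0x40, mem[0x0f]=0x05

MEM[0x1b,0x0e,0x1a,0x0f] = 4f cb 40 05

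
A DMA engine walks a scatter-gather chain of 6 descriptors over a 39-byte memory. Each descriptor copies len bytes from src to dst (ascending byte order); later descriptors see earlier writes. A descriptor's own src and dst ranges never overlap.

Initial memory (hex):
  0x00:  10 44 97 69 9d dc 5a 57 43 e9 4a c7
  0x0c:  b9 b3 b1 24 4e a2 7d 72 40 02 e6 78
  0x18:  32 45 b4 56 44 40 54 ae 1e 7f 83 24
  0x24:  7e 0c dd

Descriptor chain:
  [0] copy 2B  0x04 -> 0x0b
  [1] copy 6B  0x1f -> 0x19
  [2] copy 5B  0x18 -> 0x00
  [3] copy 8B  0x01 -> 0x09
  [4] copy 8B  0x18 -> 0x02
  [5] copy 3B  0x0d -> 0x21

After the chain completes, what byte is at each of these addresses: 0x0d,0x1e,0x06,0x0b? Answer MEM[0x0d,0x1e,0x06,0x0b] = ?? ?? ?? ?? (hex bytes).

  after D0: wrote 2B at 0x0b = 9ddc
  after D1: wrote 6B at 0x19 = ae1e7f83247e
  after D2: wrote 5B at 0x00 = 32ae1e7f83
  after D3: wrote 8B at 0x09 = ae1e7f83dc5a5743
  after D4: wrote 8B at 0x02 = 32ae1e7f83247eae
  after D5: wrote 3B at 0x21 = dc5a57
query mem[0x0d]=0xdc, mem[0x1e]=0x7e, mem[0x06]=0x83, mem[0x0b]=0x7f

MEM[0x0d,0x1e,0x06,0x0b] = dc 7e 83 7f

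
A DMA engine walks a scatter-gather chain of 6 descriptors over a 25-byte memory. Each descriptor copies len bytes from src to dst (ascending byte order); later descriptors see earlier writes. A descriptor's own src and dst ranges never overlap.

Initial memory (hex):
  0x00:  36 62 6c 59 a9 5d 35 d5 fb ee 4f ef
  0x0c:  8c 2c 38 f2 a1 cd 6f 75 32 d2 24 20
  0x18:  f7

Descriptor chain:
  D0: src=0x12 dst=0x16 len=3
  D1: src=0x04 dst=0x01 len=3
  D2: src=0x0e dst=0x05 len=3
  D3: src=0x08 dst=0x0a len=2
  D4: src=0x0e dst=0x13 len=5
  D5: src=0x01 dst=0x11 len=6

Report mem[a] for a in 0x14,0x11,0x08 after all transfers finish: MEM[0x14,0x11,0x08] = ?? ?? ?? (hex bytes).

[0] 0x12->0x16 len=3 : 6f 75 32
[1] 0x04->0x01 len=3 : a9 5d 35
[2] 0x0e->0x05 len=3 : 38 f2 a1
[3] 0x08->0x0a len=2 : fb ee
[4] 0x0e->0x13 len=5 : 38 f2 a1 cd 6f
[5] 0x01->0x11 len=6 : a9 5d 35 a9 38 f2
query mem[0x14]=0xa9, mem[0x11]=0xa9, mem[0x08]=0xfb

MEM[0x14,0x11,0x08] = a9 a9 fb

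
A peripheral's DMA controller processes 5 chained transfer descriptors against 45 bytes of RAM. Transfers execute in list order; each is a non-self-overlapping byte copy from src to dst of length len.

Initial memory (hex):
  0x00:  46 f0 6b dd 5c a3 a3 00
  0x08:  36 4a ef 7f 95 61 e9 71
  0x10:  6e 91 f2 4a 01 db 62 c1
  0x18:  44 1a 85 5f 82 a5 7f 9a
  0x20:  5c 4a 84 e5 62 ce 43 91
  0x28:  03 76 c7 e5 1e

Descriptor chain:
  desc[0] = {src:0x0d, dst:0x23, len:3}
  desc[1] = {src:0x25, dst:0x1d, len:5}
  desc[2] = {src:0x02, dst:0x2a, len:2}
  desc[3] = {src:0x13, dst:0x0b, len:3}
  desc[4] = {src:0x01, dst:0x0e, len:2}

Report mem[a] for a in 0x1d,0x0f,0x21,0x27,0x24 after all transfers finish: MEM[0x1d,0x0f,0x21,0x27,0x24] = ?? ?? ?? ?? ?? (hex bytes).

MEM[0x1d,0x0f,0x21,0x27,0x24] = 71 6b 76 91 e9

[0] 0x0d->0x23 len=3 : 61 e9 71
[1] 0x25->0x1d len=5 : 71 43 91 03 76
[2] 0x02->0x2a len=2 : 6b dd
[3] 0x13->0x0b len=3 : 4a 01 db
[4] 0x01->0x0e len=2 : f0 6b
query mem[0x1d]=0x71, mem[0x0f]=0x6b, mem[0x21]=0x76, mem[0x27]=0x91, mem[0x24]=0xe9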